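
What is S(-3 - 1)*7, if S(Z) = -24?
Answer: -168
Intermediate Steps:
S(-3 - 1)*7 = -24*7 = -168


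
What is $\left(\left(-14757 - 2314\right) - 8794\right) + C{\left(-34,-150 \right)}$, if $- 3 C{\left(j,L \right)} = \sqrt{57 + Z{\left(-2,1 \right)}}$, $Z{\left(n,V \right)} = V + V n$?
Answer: $-25865 - \frac{2 \sqrt{14}}{3} \approx -25868.0$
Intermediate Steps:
$C{\left(j,L \right)} = - \frac{2 \sqrt{14}}{3}$ ($C{\left(j,L \right)} = - \frac{\sqrt{57 + 1 \left(1 - 2\right)}}{3} = - \frac{\sqrt{57 + 1 \left(-1\right)}}{3} = - \frac{\sqrt{57 - 1}}{3} = - \frac{\sqrt{56}}{3} = - \frac{2 \sqrt{14}}{3}$)
$\left(\left(-14757 - 2314\right) - 8794\right) + C{\left(-34,-150 \right)} = \left(\left(-14757 - 2314\right) - 8794\right) - \frac{2 \sqrt{14}}{3} = \left(-17071 - 8794\right) - \frac{2 \sqrt{14}}{3} = -25865 - \frac{2 \sqrt{14}}{3}$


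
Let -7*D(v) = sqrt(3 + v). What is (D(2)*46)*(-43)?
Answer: 1978*sqrt(5)/7 ≈ 631.85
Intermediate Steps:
D(v) = -sqrt(3 + v)/7
(D(2)*46)*(-43) = (-sqrt(3 + 2)/7*46)*(-43) = (-sqrt(5)/7*46)*(-43) = -46*sqrt(5)/7*(-43) = 1978*sqrt(5)/7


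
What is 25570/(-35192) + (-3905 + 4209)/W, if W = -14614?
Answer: -96094587/128573972 ≈ -0.74739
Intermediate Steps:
25570/(-35192) + (-3905 + 4209)/W = 25570/(-35192) + (-3905 + 4209)/(-14614) = 25570*(-1/35192) + 304*(-1/14614) = -12785/17596 - 152/7307 = -96094587/128573972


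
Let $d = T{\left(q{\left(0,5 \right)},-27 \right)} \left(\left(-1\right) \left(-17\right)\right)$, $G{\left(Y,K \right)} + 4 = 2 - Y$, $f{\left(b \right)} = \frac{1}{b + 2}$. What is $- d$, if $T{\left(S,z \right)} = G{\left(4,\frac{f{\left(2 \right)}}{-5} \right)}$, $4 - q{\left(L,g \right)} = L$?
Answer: $102$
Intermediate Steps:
$f{\left(b \right)} = \frac{1}{2 + b}$
$q{\left(L,g \right)} = 4 - L$
$G{\left(Y,K \right)} = -2 - Y$ ($G{\left(Y,K \right)} = -4 - \left(-2 + Y\right) = -2 - Y$)
$T{\left(S,z \right)} = -6$ ($T{\left(S,z \right)} = -2 - 4 = -6$)
$d = -102$ ($d = - 6 \left(\left(-1\right) \left(-17\right)\right) = \left(-6\right) 17 = -102$)
$- d = \left(-1\right) \left(-102\right) = 102$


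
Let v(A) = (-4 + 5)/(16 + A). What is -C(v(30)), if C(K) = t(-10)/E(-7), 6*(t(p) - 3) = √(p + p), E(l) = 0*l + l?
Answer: 3/7 + I*√5/21 ≈ 0.42857 + 0.10648*I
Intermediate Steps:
E(l) = l (E(l) = 0 + l = l)
t(p) = 3 + √2*√p/6 (t(p) = 3 + √(p + p)/6 = 3 + √(2*p)/6 = 3 + (√2*√p)/6 = 3 + √2*√p/6)
v(A) = 1/(16 + A)
C(K) = -3/7 - I*√5/21 (C(K) = (3 + √2*√(-10)/6)/(-7) = (3 + √2*(I*√10)/6)*(-⅐) = (3 + I*√5/3)*(-⅐) = -3/7 - I*√5/21)
-C(v(30)) = -(-3/7 - I*√5/21) = 3/7 + I*√5/21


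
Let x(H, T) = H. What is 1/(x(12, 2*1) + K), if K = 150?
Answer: 1/162 ≈ 0.0061728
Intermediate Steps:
1/(x(12, 2*1) + K) = 1/(12 + 150) = 1/162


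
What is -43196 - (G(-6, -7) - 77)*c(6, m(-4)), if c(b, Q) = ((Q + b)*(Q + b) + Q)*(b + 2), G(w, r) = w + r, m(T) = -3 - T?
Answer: -7196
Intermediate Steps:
G(w, r) = r + w
c(b, Q) = (2 + b)*(Q + (Q + b)²) (c(b, Q) = ((Q + b)² + Q)*(2 + b) = (Q + (Q + b)²)*(2 + b) = (2 + b)*(Q + (Q + b)²))
-43196 - (G(-6, -7) - 77)*c(6, m(-4)) = -43196 - ((-7 - 6) - 77)*(2*(-3 - 1*(-4)) + 2*((-3 - 1*(-4)) + 6)² + (-3 - 1*(-4))*6 + 6*((-3 - 1*(-4)) + 6)²) = -43196 - (-13 - 77)*(2*(-3 + 4) + 2*((-3 + 4) + 6)² + (-3 + 4)*6 + 6*((-3 + 4) + 6)²) = -43196 - (-90)*(2*1 + 2*(1 + 6)² + 1*6 + 6*(1 + 6)²) = -43196 - (-90)*(2 + 2*7² + 6 + 6*7²) = -43196 - (-90)*(2 + 2*49 + 6 + 6*49) = -43196 - (-90)*(2 + 98 + 6 + 294) = -43196 - (-90)*400 = -43196 - 1*(-36000) = -43196 + 36000 = -7196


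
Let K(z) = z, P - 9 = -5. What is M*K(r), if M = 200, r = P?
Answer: 800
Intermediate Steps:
P = 4 (P = 9 - 5 = 4)
r = 4
M*K(r) = 200*4 = 800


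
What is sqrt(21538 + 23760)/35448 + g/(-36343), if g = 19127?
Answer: -19127/36343 + sqrt(45298)/35448 ≈ -0.52029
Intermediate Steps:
sqrt(21538 + 23760)/35448 + g/(-36343) = sqrt(21538 + 23760)/35448 + 19127/(-36343) = sqrt(45298)*(1/35448) + 19127*(-1/36343) = sqrt(45298)/35448 - 19127/36343 = -19127/36343 + sqrt(45298)/35448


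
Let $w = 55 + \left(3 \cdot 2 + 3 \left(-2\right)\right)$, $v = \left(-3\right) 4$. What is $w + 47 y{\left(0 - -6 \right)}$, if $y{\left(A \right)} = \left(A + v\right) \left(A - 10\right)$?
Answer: $1183$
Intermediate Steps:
$v = -12$
$y{\left(A \right)} = \left(-12 + A\right) \left(-10 + A\right)$ ($y{\left(A \right)} = \left(A - 12\right) \left(A - 10\right) = \left(-12 + A\right) \left(-10 + A\right)$)
$w = 55$ ($w = 55 + \left(6 - 6\right) = 55 + 0 = 55$)
$w + 47 y{\left(0 - -6 \right)} = 55 + 47 \left(120 + \left(0 - -6\right)^{2} - 22 \left(0 - -6\right)\right) = 55 + 47 \left(120 + \left(0 + 6\right)^{2} - 22 \left(0 + 6\right)\right) = 55 + 47 \left(120 + 6^{2} - 132\right) = 55 + 47 \left(120 + 36 - 132\right) = 55 + 47 \cdot 24 = 55 + 1128 = 1183$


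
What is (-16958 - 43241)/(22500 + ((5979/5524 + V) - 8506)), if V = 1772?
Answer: -332539276/87097363 ≈ -3.8180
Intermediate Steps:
(-16958 - 43241)/(22500 + ((5979/5524 + V) - 8506)) = (-16958 - 43241)/(22500 + ((5979/5524 + 1772) - 8506)) = -60199/(22500 + ((5979*(1/5524) + 1772) - 8506)) = -60199/(22500 + ((5979/5524 + 1772) - 8506)) = -60199/(22500 + (9794507/5524 - 8506)) = -60199/(22500 - 37192637/5524) = -60199/87097363/5524 = -60199*5524/87097363 = -332539276/87097363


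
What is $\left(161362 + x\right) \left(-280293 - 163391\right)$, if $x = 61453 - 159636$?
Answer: $-28031511436$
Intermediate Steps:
$x = -98183$
$\left(161362 + x\right) \left(-280293 - 163391\right) = \left(161362 - 98183\right) \left(-280293 - 163391\right) = 63179 \left(-443684\right) = -28031511436$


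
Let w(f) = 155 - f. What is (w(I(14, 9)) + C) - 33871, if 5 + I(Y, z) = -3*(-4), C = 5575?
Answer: -28148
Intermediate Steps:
I(Y, z) = 7 (I(Y, z) = -5 - 3*(-4) = -5 + 12 = 7)
(w(I(14, 9)) + C) - 33871 = ((155 - 1*7) + 5575) - 33871 = ((155 - 7) + 5575) - 33871 = (148 + 5575) - 33871 = 5723 - 33871 = -28148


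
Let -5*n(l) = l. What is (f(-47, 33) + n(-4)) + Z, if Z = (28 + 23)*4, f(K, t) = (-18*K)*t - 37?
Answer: 140429/5 ≈ 28086.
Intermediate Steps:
n(l) = -l/5
f(K, t) = -37 - 18*K*t (f(K, t) = -18*K*t - 37 = -37 - 18*K*t)
Z = 204 (Z = 51*4 = 204)
(f(-47, 33) + n(-4)) + Z = ((-37 - 18*(-47)*33) - ⅕*(-4)) + 204 = ((-37 + 27918) + ⅘) + 204 = (27881 + ⅘) + 204 = 139409/5 + 204 = 140429/5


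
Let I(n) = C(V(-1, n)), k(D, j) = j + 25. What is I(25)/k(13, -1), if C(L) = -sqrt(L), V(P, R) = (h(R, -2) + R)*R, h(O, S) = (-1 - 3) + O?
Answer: -5*sqrt(46)/24 ≈ -1.4130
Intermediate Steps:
h(O, S) = -4 + O
V(P, R) = R*(-4 + 2*R) (V(P, R) = ((-4 + R) + R)*R = (-4 + 2*R)*R = R*(-4 + 2*R))
k(D, j) = 25 + j
I(n) = -sqrt(2)*sqrt(n*(-2 + n)) (I(n) = -sqrt(2*n*(-2 + n)) = -sqrt(2)*sqrt(n*(-2 + n)))
I(25)/k(13, -1) = (-sqrt(2)*sqrt(25*(-2 + 25)))/(25 - 1) = -sqrt(2)*sqrt(25*23)/24 = -sqrt(2)*sqrt(575)*(1/24) = -sqrt(2)*5*sqrt(23)*(1/24) = -5*sqrt(46)*(1/24) = -5*sqrt(46)/24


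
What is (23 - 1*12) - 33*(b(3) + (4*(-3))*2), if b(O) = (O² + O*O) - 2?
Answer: 275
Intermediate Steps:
b(O) = -2 + 2*O² (b(O) = (O² + O²) - 2 = 2*O² - 2 = -2 + 2*O²)
(23 - 1*12) - 33*(b(3) + (4*(-3))*2) = (23 - 1*12) - 33*((-2 + 2*3²) + (4*(-3))*2) = (23 - 12) - 33*((-2 + 2*9) - 12*2) = 11 - 33*((-2 + 18) - 24) = 11 - 33*(16 - 24) = 11 - 33*(-8) = 11 + 264 = 275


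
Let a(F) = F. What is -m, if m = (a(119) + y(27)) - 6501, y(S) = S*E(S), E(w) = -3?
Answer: 6463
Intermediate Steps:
y(S) = -3*S (y(S) = S*(-3) = -3*S)
m = -6463 (m = (119 - 3*27) - 6501 = (119 - 81) - 6501 = 38 - 6501 = -6463)
-m = -1*(-6463) = 6463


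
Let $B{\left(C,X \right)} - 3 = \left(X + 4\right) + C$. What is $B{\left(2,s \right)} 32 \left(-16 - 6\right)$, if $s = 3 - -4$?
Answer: $-11264$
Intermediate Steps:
$s = 7$ ($s = 3 + 4 = 7$)
$B{\left(C,X \right)} = 7 + C + X$ ($B{\left(C,X \right)} = 3 + \left(\left(X + 4\right) + C\right) = 3 + \left(\left(4 + X\right) + C\right) = 3 + \left(4 + C + X\right) = 7 + C + X$)
$B{\left(2,s \right)} 32 \left(-16 - 6\right) = \left(7 + 2 + 7\right) 32 \left(-16 - 6\right) = 16 \cdot 32 \left(-16 - 6\right) = 512 \left(-22\right) = -11264$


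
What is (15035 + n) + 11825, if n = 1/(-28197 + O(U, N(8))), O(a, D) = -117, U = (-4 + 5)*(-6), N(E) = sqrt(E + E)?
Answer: 760514039/28314 ≈ 26860.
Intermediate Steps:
N(E) = sqrt(2)*sqrt(E) (N(E) = sqrt(2*E) = sqrt(2)*sqrt(E))
U = -6 (U = 1*(-6) = -6)
n = -1/28314 (n = 1/(-28197 - 117) = 1/(-28314) = -1/28314 ≈ -3.5318e-5)
(15035 + n) + 11825 = (15035 - 1/28314) + 11825 = 425700989/28314 + 11825 = 760514039/28314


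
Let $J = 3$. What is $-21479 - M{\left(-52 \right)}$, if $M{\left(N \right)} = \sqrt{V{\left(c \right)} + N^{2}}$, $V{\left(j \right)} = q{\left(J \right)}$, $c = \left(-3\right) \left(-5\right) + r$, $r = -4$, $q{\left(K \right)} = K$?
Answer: $-21479 - \sqrt{2707} \approx -21531.0$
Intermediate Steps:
$c = 11$ ($c = \left(-3\right) \left(-5\right) - 4 = 15 - 4 = 11$)
$V{\left(j \right)} = 3$
$M{\left(N \right)} = \sqrt{3 + N^{2}}$
$-21479 - M{\left(-52 \right)} = -21479 - \sqrt{3 + \left(-52\right)^{2}} = -21479 - \sqrt{3 + 2704} = -21479 - \sqrt{2707}$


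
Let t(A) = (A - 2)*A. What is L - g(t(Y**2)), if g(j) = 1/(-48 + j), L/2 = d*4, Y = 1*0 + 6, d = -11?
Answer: -103489/1176 ≈ -88.001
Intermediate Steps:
Y = 6 (Y = 0 + 6 = 6)
L = -88 (L = 2*(-11*4) = 2*(-44) = -88)
t(A) = A*(-2 + A) (t(A) = (-2 + A)*A = A*(-2 + A))
L - g(t(Y**2)) = -88 - 1/(-48 + 6**2*(-2 + 6**2)) = -88 - 1/(-48 + 36*(-2 + 36)) = -88 - 1/(-48 + 36*34) = -88 - 1/(-48 + 1224) = -88 - 1/1176 = -103489/1176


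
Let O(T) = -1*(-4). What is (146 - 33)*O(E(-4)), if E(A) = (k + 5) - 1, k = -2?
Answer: 452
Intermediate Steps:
E(A) = 2 (E(A) = (-2 + 5) - 1 = 3 - 1 = 2)
O(T) = 4
(146 - 33)*O(E(-4)) = (146 - 33)*4 = 113*4 = 452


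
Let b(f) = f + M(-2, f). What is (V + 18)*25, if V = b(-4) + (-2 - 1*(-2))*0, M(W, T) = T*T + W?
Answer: 700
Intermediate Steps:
M(W, T) = W + T² (M(W, T) = T² + W = W + T²)
b(f) = -2 + f + f² (b(f) = f + (-2 + f²) = -2 + f + f²)
V = 10 (V = (-2 - 4 + (-4)²) + (-2 - 1*(-2))*0 = (-2 - 4 + 16) + (-2 + 2)*0 = 10 + 0*0 = 10 + 0 = 10)
(V + 18)*25 = (10 + 18)*25 = 28*25 = 700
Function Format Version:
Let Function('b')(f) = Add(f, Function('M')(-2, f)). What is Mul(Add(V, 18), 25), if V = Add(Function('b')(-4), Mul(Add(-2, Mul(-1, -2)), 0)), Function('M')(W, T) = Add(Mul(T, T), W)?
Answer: 700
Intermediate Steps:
Function('M')(W, T) = Add(W, Pow(T, 2)) (Function('M')(W, T) = Add(Pow(T, 2), W) = Add(W, Pow(T, 2)))
Function('b')(f) = Add(-2, f, Pow(f, 2)) (Function('b')(f) = Add(f, Add(-2, Pow(f, 2))) = Add(-2, f, Pow(f, 2)))
V = 10 (V = Add(Add(-2, -4, Pow(-4, 2)), Mul(Add(-2, Mul(-1, -2)), 0)) = Add(Add(-2, -4, 16), Mul(Add(-2, 2), 0)) = Add(10, Mul(0, 0)) = Add(10, 0) = 10)
Mul(Add(V, 18), 25) = Mul(Add(10, 18), 25) = Mul(28, 25) = 700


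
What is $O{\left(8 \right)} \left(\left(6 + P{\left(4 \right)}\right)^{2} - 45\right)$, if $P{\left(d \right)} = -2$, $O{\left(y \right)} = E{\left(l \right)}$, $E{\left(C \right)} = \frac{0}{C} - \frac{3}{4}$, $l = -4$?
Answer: $\frac{87}{4} \approx 21.75$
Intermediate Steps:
$E{\left(C \right)} = - \frac{3}{4}$ ($E{\left(C \right)} = 0 - \frac{3}{4} = - \frac{3}{4}$)
$O{\left(y \right)} = - \frac{3}{4}$
$O{\left(8 \right)} \left(\left(6 + P{\left(4 \right)}\right)^{2} - 45\right) = - \frac{3 \left(\left(6 - 2\right)^{2} - 45\right)}{4} = - \frac{3 \left(4^{2} - 45\right)}{4} = - \frac{3 \left(16 - 45\right)}{4} = \left(- \frac{3}{4}\right) \left(-29\right) = \frac{87}{4}$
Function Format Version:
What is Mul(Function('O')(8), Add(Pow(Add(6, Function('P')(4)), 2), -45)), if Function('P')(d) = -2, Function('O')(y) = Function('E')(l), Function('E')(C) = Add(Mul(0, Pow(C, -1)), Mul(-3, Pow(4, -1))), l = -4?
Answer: Rational(87, 4) ≈ 21.750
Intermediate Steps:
Function('E')(C) = Rational(-3, 4) (Function('E')(C) = Add(0, Mul(-3, Rational(1, 4))) = Add(0, Rational(-3, 4)) = Rational(-3, 4))
Function('O')(y) = Rational(-3, 4)
Mul(Function('O')(8), Add(Pow(Add(6, Function('P')(4)), 2), -45)) = Mul(Rational(-3, 4), Add(Pow(Add(6, -2), 2), -45)) = Mul(Rational(-3, 4), Add(Pow(4, 2), -45)) = Mul(Rational(-3, 4), Add(16, -45)) = Mul(Rational(-3, 4), -29) = Rational(87, 4)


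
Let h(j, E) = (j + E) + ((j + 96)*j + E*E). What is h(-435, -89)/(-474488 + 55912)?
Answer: -77431/209288 ≈ -0.36997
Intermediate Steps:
h(j, E) = E + j + E² + j*(96 + j) (h(j, E) = (E + j) + ((96 + j)*j + E²) = (E + j) + (j*(96 + j) + E²) = (E + j) + (E² + j*(96 + j)) = E + j + E² + j*(96 + j))
h(-435, -89)/(-474488 + 55912) = (-89 + (-89)² + (-435)² + 97*(-435))/(-474488 + 55912) = (-89 + 7921 + 189225 - 42195)/(-418576) = 154862*(-1/418576) = -77431/209288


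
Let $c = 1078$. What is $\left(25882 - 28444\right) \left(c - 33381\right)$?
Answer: $82760286$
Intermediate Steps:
$\left(25882 - 28444\right) \left(c - 33381\right) = \left(25882 - 28444\right) \left(1078 - 33381\right) = \left(-2562\right) \left(-32303\right) = 82760286$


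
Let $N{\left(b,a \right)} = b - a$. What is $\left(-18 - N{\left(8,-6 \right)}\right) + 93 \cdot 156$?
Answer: $14476$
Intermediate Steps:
$\left(-18 - N{\left(8,-6 \right)}\right) + 93 \cdot 156 = \left(-18 - \left(8 - -6\right)\right) + 93 \cdot 156 = \left(-18 - \left(8 + 6\right)\right) + 14508 = \left(-18 - 14\right) + 14508 = -32 + 14508 = 14476$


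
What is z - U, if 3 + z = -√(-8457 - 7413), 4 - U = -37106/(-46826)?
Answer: -145338/23413 - 23*I*√30 ≈ -6.2076 - 125.98*I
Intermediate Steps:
U = 75099/23413 (U = 4 - (-37106)/(-46826) = 4 - (-37106)*(-1)/46826 = 4 - 1*18553/23413 = 4 - 18553/23413 = 75099/23413 ≈ 3.2076)
z = -3 - 23*I*√30 (z = -3 - √(-8457 - 7413) = -3 - √(-15870) = -3 - 23*I*√30 ≈ -3.0 - 125.98*I)
z - U = (-3 - 23*I*√30) - 1*75099/23413 = (-3 - 23*I*√30) - 75099/23413 = -145338/23413 - 23*I*√30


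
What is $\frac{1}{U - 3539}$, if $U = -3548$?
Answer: $- \frac{1}{7087} \approx -0.0001411$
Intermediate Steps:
$\frac{1}{U - 3539} = \frac{1}{-3548 - 3539} = \frac{1}{-7087} = - \frac{1}{7087}$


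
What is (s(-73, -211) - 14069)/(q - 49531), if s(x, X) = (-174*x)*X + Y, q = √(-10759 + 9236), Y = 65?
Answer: 22240459151/408886914 + 449021*I*√1523/408886914 ≈ 54.393 + 0.042856*I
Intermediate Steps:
q = I*√1523 (q = √(-1523) = I*√1523 ≈ 39.026*I)
s(x, X) = 65 - 174*X*x (s(x, X) = (-174*x)*X + 65 = -174*X*x + 65 = 65 - 174*X*x)
(s(-73, -211) - 14069)/(q - 49531) = ((65 - 174*(-211)*(-73)) - 14069)/(I*√1523 - 49531) = ((65 - 2680122) - 14069)/(-49531 + I*√1523) = (-2680057 - 14069)/(-49531 + I*√1523) = -2694126/(-49531 + I*√1523)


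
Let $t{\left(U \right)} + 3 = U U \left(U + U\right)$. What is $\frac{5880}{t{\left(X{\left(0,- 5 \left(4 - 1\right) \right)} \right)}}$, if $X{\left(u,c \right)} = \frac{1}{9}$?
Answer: $- \frac{857304}{437} \approx -1961.8$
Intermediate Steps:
$X{\left(u,c \right)} = \frac{1}{9}$
$t{\left(U \right)} = -3 + 2 U^{3}$ ($t{\left(U \right)} = -3 + U U \left(U + U\right) = -3 + U U 2 U = -3 + U 2 U^{2} = -3 + 2 U^{3}$)
$\frac{5880}{t{\left(X{\left(0,- 5 \left(4 - 1\right) \right)} \right)}} = \frac{5880}{-3 + \frac{2}{729}} = \frac{5880}{- \frac{2185}{729}} = 5880 \left(- \frac{729}{2185}\right) = - \frac{857304}{437}$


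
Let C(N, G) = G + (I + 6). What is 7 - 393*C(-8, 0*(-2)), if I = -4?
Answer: -779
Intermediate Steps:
C(N, G) = 2 + G (C(N, G) = G + (-4 + 6) = G + 2 = 2 + G)
7 - 393*C(-8, 0*(-2)) = 7 - 393*(2 + 0*(-2)) = 7 - 393*(2 + 0) = 7 - 393*2 = 7 - 786 = -779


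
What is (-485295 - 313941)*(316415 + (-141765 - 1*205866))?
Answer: 24948950976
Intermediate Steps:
(-485295 - 313941)*(316415 + (-141765 - 1*205866)) = -799236*(316415 + (-141765 - 205866)) = -799236*(316415 - 347631) = -799236*(-31216) = 24948950976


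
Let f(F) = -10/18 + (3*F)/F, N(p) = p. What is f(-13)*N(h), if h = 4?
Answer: 88/9 ≈ 9.7778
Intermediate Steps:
f(F) = 22/9 (f(F) = -10*1/18 + 3 = -5/9 + 3 = 22/9)
f(-13)*N(h) = (22/9)*4 = 88/9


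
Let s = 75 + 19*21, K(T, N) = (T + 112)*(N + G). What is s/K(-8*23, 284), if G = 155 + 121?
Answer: -79/6720 ≈ -0.011756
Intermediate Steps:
G = 276
K(T, N) = (112 + T)*(276 + N) (K(T, N) = (T + 112)*(N + 276) = (112 + T)*(276 + N))
s = 474 (s = 75 + 399 = 474)
s/K(-8*23, 284) = 474/(30912 + 112*284 + 276*(-8*23) + 284*(-8*23)) = 474/(30912 + 31808 + 276*(-184) + 284*(-184)) = 474/(30912 + 31808 - 50784 - 52256) = 474/(-40320) = 474*(-1/40320) = -79/6720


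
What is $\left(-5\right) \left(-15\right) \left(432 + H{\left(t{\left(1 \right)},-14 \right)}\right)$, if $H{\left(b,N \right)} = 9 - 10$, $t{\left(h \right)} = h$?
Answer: $32325$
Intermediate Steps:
$H{\left(b,N \right)} = -1$
$\left(-5\right) \left(-15\right) \left(432 + H{\left(t{\left(1 \right)},-14 \right)}\right) = \left(-5\right) \left(-15\right) \left(432 - 1\right) = 75 \cdot 431 = 32325$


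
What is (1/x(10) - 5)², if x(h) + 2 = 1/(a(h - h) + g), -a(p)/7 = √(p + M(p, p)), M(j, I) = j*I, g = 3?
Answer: 784/25 ≈ 31.360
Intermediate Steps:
M(j, I) = I*j
a(p) = -7*√(p + p²) (a(p) = -7*√(p + p*p) = -7*√(p + p²))
x(h) = -5/3 (x(h) = -2 + 1/(-7*√((1 + (h - h))*(h - h)) + 3) = -2 + 1/(-7*√(0*(1 + 0)) + 3) = -2 + 1/(-7*√(0*1) + 3) = -2 + 1/(-7*√0 + 3) = -2 + 1/(-7*0 + 3) = -2 + 1/(0 + 3) = -2 + 1/3 = -2 + ⅓ = -5/3)
(1/x(10) - 5)² = (1/(-5/3) - 5)² = (-⅗ - 5)² = (-28/5)² = 784/25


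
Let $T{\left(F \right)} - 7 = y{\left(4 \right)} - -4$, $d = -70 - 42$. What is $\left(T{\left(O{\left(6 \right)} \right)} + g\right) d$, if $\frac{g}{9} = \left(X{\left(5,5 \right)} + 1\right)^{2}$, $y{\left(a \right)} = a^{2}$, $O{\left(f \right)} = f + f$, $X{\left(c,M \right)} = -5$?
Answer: $-19152$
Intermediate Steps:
$O{\left(f \right)} = 2 f$
$g = 144$ ($g = 9 \left(-5 + 1\right)^{2} = 9 \left(-4\right)^{2} = 9 \cdot 16 = 144$)
$d = -112$
$T{\left(F \right)} = 27$ ($T{\left(F \right)} = 7 - \left(-4 - 4^{2}\right) = 7 + \left(16 + 4\right) = 7 + 20 = 27$)
$\left(T{\left(O{\left(6 \right)} \right)} + g\right) d = \left(27 + 144\right) \left(-112\right) = 171 \left(-112\right) = -19152$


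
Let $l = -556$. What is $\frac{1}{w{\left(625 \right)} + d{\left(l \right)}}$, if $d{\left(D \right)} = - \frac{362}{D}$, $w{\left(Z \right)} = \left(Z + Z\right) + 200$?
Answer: $\frac{278}{403281} \approx 0.00068935$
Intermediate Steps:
$w{\left(Z \right)} = 200 + 2 Z$ ($w{\left(Z \right)} = 2 Z + 200 = 200 + 2 Z$)
$\frac{1}{w{\left(625 \right)} + d{\left(l \right)}} = \frac{1}{\left(200 + 2 \cdot 625\right) - \frac{362}{-556}} = \frac{1}{\left(200 + 1250\right) - - \frac{181}{278}} = \frac{1}{1450 + \frac{181}{278}} = \frac{1}{\frac{403281}{278}} = \frac{278}{403281}$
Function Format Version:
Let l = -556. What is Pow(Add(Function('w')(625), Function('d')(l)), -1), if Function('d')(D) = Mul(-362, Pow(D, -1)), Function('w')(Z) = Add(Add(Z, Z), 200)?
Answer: Rational(278, 403281) ≈ 0.00068935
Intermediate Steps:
Function('w')(Z) = Add(200, Mul(2, Z)) (Function('w')(Z) = Add(Mul(2, Z), 200) = Add(200, Mul(2, Z)))
Pow(Add(Function('w')(625), Function('d')(l)), -1) = Pow(Add(Add(200, Mul(2, 625)), Mul(-362, Pow(-556, -1))), -1) = Pow(Add(Add(200, 1250), Mul(-362, Rational(-1, 556))), -1) = Pow(Add(1450, Rational(181, 278)), -1) = Pow(Rational(403281, 278), -1) = Rational(278, 403281)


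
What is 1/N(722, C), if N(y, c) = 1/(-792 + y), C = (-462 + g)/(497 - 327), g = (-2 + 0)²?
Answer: -70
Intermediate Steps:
g = 4 (g = (-2)² = 4)
C = -229/85 (C = (-462 + 4)/(497 - 327) = -458/170 = -458*1/170 = -229/85 ≈ -2.6941)
1/N(722, C) = 1/(1/(-792 + 722)) = 1/(1/(-70)) = 1/(-1/70) = -70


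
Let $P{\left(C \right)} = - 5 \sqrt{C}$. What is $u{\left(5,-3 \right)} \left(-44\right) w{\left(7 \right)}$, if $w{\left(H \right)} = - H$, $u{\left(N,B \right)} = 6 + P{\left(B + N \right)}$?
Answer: $1848 - 1540 \sqrt{2} \approx -329.89$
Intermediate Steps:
$u{\left(N,B \right)} = 6 - 5 \sqrt{B + N}$
$u{\left(5,-3 \right)} \left(-44\right) w{\left(7 \right)} = \left(6 - 5 \sqrt{-3 + 5}\right) \left(-44\right) \left(\left(-1\right) 7\right) = \left(6 - 5 \sqrt{2}\right) \left(-44\right) \left(-7\right) = \left(-264 + 220 \sqrt{2}\right) \left(-7\right) = 1848 - 1540 \sqrt{2}$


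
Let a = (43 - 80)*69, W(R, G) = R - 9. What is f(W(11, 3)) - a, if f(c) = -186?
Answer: 2367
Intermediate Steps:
W(R, G) = -9 + R
a = -2553 (a = -37*69 = -2553)
f(W(11, 3)) - a = -186 - 1*(-2553) = -186 + 2553 = 2367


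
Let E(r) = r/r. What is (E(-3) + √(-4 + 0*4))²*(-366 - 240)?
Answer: 1818 - 2424*I ≈ 1818.0 - 2424.0*I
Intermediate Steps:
E(r) = 1
(E(-3) + √(-4 + 0*4))²*(-366 - 240) = (1 + √(-4 + 0*4))²*(-366 - 240) = (1 + √(-4 + 0))²*(-606) = (1 + √(-4))²*(-606) = (1 + 2*I)²*(-606) = -606*(1 + 2*I)²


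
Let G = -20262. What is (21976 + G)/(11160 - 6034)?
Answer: 857/2563 ≈ 0.33437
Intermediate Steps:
(21976 + G)/(11160 - 6034) = (21976 - 20262)/(11160 - 6034) = 1714/5126 = 1714*(1/5126) = 857/2563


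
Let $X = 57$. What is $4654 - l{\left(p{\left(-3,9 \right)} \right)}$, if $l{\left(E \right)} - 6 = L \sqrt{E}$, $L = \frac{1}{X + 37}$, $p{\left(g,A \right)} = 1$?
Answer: $\frac{436911}{94} \approx 4648.0$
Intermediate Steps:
$L = \frac{1}{94}$ ($L = \frac{1}{57 + 37} = \frac{1}{94} \approx 0.010638$)
$l{\left(E \right)} = 6 + \frac{\sqrt{E}}{94}$
$4654 - l{\left(p{\left(-3,9 \right)} \right)} = 4654 - \left(6 + \frac{\sqrt{1}}{94}\right) = 4654 - \left(6 + \frac{1}{94} \cdot 1\right) = 4654 - \left(6 + \frac{1}{94}\right) = 4654 - \frac{565}{94} = \frac{436911}{94}$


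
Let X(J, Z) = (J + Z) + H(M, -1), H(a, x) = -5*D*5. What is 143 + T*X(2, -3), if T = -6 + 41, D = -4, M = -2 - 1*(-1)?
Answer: 3608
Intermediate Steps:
M = -1 (M = -2 + 1 = -1)
T = 35
H(a, x) = 100 (H(a, x) = -5*(-4)*5 = 20*5 = 100)
X(J, Z) = 100 + J + Z (X(J, Z) = (J + Z) + 100 = 100 + J + Z)
143 + T*X(2, -3) = 143 + 35*(100 + 2 - 3) = 143 + 35*99 = 143 + 3465 = 3608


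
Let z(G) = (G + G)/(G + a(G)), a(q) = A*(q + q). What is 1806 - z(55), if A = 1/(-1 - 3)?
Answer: 1802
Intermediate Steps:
A = -1/4 (A = 1/(-4) = -1/4 ≈ -0.25000)
a(q) = -q/2 (a(q) = -(q + q)/4 = -q/2)
z(G) = 4 (z(G) = (G + G)/(G - G/2) = (2*G)/((G/2)) = (2*G)*(2/G) = 4)
1806 - z(55) = 1806 - 1*4 = 1806 - 4 = 1802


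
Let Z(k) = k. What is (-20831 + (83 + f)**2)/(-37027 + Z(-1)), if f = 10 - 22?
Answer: 7895/18514 ≈ 0.42643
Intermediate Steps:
f = -12
(-20831 + (83 + f)**2)/(-37027 + Z(-1)) = (-20831 + (83 - 12)**2)/(-37027 - 1) = (-20831 + 71**2)/(-37028) = (-20831 + 5041)*(-1/37028) = -15790*(-1/37028) = 7895/18514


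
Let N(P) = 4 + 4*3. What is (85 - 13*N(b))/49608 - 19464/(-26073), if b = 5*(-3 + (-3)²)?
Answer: 35643079/47904792 ≈ 0.74404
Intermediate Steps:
b = 30 (b = 5*(-3 + 9) = 5*6 = 30)
N(P) = 16 (N(P) = 4 + 12 = 16)
(85 - 13*N(b))/49608 - 19464/(-26073) = (85 - 13*16)/49608 - 19464/(-26073) = (85 - 208)*(1/49608) - 19464*(-1/26073) = -123*1/49608 + 6488/8691 = -41/16536 + 6488/8691 = 35643079/47904792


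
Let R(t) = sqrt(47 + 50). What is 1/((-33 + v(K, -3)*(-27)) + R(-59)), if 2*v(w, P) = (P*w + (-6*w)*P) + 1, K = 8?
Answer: -6666/11108501 - 4*sqrt(97)/11108501 ≈ -0.00060363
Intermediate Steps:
v(w, P) = 1/2 - 5*P*w/2 (v(w, P) = ((P*w + (-6*w)*P) + 1)/2 = ((P*w - 6*P*w) + 1)/2 = (-5*P*w + 1)/2 = (1 - 5*P*w)/2 = 1/2 - 5*P*w/2)
R(t) = sqrt(97)
1/((-33 + v(K, -3)*(-27)) + R(-59)) = 1/((-33 + (1/2 - 5/2*(-3)*8)*(-27)) + sqrt(97)) = 1/((-33 + (1/2 + 60)*(-27)) + sqrt(97)) = 1/((-33 + (121/2)*(-27)) + sqrt(97)) = 1/((-33 - 3267/2) + sqrt(97)) = 1/(-3333/2 + sqrt(97))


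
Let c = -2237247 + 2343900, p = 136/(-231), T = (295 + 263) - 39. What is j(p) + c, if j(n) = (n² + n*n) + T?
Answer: 5718842084/53361 ≈ 1.0717e+5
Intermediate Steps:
T = 519 (T = 558 - 39 = 519)
p = -136/231 (p = 136*(-1/231) = -136/231 ≈ -0.58874)
j(n) = 519 + 2*n² (j(n) = (n² + n*n) + 519 = (n² + n²) + 519 = 2*n² + 519 = 519 + 2*n²)
c = 106653
j(p) + c = (519 + 2*(-136/231)²) + 106653 = (519 + 2*(18496/53361)) + 106653 = (519 + 36992/53361) + 106653 = 27731351/53361 + 106653 = 5718842084/53361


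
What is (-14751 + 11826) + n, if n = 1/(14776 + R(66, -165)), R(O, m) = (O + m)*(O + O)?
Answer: -4995899/1708 ≈ -2925.0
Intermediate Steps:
R(O, m) = 2*O*(O + m) (R(O, m) = (O + m)*(2*O) = 2*O*(O + m))
n = 1/1708 (n = 1/(14776 + 2*66*(66 - 165)) = 1/(14776 + 2*66*(-99)) = 1/(14776 - 13068) = 1/1708 ≈ 0.00058548)
(-14751 + 11826) + n = (-14751 + 11826) + 1/1708 = -2925 + 1/1708 = -4995899/1708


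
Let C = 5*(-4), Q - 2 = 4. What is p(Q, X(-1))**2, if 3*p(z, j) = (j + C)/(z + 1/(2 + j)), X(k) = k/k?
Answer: 1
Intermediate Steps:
Q = 6 (Q = 2 + 4 = 6)
X(k) = 1
C = -20
p(z, j) = (-20 + j)/(3*(z + 1/(2 + j))) (p(z, j) = ((j - 20)/(z + 1/(2 + j)))/3 = ((-20 + j)/(z + 1/(2 + j)))/3 = (-20 + j)/(3*(z + 1/(2 + j))))
p(Q, X(-1))**2 = ((-40 + 1**2 - 18*1)/(3*(1 + 2*6 + 1*6)))**2 = ((-40 + 1 - 18)/(3*(1 + 12 + 6)))**2 = ((1/3)*(-57)/19)**2 = ((1/3)*(1/19)*(-57))**2 = (-1)**2 = 1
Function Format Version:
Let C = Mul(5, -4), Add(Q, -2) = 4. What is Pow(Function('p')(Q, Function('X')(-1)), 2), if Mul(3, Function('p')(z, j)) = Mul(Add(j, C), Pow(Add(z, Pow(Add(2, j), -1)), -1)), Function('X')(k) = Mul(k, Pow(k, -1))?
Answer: 1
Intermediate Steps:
Q = 6 (Q = Add(2, 4) = 6)
Function('X')(k) = 1
C = -20
Function('p')(z, j) = Mul(Rational(1, 3), Pow(Add(z, Pow(Add(2, j), -1)), -1), Add(-20, j)) (Function('p')(z, j) = Mul(Rational(1, 3), Mul(Add(j, -20), Pow(Add(z, Pow(Add(2, j), -1)), -1))) = Mul(Rational(1, 3), Mul(Add(-20, j), Pow(Add(z, Pow(Add(2, j), -1)), -1))) = Mul(Rational(1, 3), Mul(Pow(Add(z, Pow(Add(2, j), -1)), -1), Add(-20, j))) = Mul(Rational(1, 3), Pow(Add(z, Pow(Add(2, j), -1)), -1), Add(-20, j)))
Pow(Function('p')(Q, Function('X')(-1)), 2) = Pow(Mul(Rational(1, 3), Pow(Add(1, Mul(2, 6), Mul(1, 6)), -1), Add(-40, Pow(1, 2), Mul(-18, 1))), 2) = Pow(Mul(Rational(1, 3), Pow(Add(1, 12, 6), -1), Add(-40, 1, -18)), 2) = Pow(Mul(Rational(1, 3), Pow(19, -1), -57), 2) = Pow(Mul(Rational(1, 3), Rational(1, 19), -57), 2) = Pow(-1, 2) = 1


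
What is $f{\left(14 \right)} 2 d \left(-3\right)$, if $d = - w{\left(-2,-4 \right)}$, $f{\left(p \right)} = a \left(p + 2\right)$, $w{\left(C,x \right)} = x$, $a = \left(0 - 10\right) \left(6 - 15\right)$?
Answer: $-34560$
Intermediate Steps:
$a = 90$ ($a = \left(-10\right) \left(-9\right) = 90$)
$f{\left(p \right)} = 180 + 90 p$ ($f{\left(p \right)} = 90 \left(p + 2\right) = 90 \left(2 + p\right) = 180 + 90 p$)
$d = 4$ ($d = \left(-1\right) \left(-4\right) = 4$)
$f{\left(14 \right)} 2 d \left(-3\right) = \left(180 + 90 \cdot 14\right) 2 \cdot 4 \left(-3\right) = \left(180 + 1260\right) 8 \left(-3\right) = 1440 \left(-24\right) = -34560$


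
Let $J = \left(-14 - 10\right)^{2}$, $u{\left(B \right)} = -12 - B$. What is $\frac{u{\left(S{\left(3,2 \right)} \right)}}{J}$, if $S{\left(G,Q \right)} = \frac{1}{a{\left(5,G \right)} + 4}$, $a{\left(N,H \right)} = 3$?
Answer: $- \frac{85}{4032} \approx -0.021081$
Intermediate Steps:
$S{\left(G,Q \right)} = \frac{1}{7}$ ($S{\left(G,Q \right)} = \frac{1}{3 + 4} = \frac{1}{7}$)
$J = 576$ ($J = \left(-24\right)^{2} = 576$)
$\frac{u{\left(S{\left(3,2 \right)} \right)}}{J} = \frac{-12 - \frac{1}{7}}{576} = \left(-12 - \frac{1}{7}\right) \frac{1}{576} = \left(- \frac{85}{7}\right) \frac{1}{576} = - \frac{85}{4032}$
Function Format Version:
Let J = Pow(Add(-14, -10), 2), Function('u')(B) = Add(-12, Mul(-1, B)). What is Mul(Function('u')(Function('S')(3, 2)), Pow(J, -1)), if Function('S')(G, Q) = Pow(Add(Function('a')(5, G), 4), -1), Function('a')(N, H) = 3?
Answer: Rational(-85, 4032) ≈ -0.021081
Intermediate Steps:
Function('S')(G, Q) = Rational(1, 7) (Function('S')(G, Q) = Pow(Add(3, 4), -1) = Pow(7, -1) = Rational(1, 7))
J = 576 (J = Pow(-24, 2) = 576)
Mul(Function('u')(Function('S')(3, 2)), Pow(J, -1)) = Mul(Add(-12, Mul(-1, Rational(1, 7))), Pow(576, -1)) = Mul(Add(-12, Rational(-1, 7)), Rational(1, 576)) = Mul(Rational(-85, 7), Rational(1, 576)) = Rational(-85, 4032)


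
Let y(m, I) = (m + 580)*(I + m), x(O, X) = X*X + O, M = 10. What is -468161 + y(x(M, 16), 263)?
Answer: -20627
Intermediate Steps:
x(O, X) = O + X² (x(O, X) = X² + O = O + X²)
y(m, I) = (580 + m)*(I + m)
-468161 + y(x(M, 16), 263) = -468161 + ((10 + 16²)² + 580*263 + 580*(10 + 16²) + 263*(10 + 16²)) = -468161 + ((10 + 256)² + 152540 + 580*(10 + 256) + 263*(10 + 256)) = -468161 + (266² + 152540 + 580*266 + 263*266) = -468161 + (70756 + 152540 + 154280 + 69958) = -468161 + 447534 = -20627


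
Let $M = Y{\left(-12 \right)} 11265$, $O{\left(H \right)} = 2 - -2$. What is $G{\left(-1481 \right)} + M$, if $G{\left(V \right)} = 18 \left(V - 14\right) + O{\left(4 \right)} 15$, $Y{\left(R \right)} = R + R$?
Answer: $-297210$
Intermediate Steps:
$Y{\left(R \right)} = 2 R$
$O{\left(H \right)} = 4$ ($O{\left(H \right)} = 2 + 2 = 4$)
$G{\left(V \right)} = -192 + 18 V$ ($G{\left(V \right)} = 18 \left(V - 14\right) + 4 \cdot 15 = 18 \left(-14 + V\right) + 60 = \left(-252 + 18 V\right) + 60 = -192 + 18 V$)
$M = -270360$ ($M = 2 \left(-12\right) 11265 = \left(-24\right) 11265 = -270360$)
$G{\left(-1481 \right)} + M = \left(-192 + 18 \left(-1481\right)\right) - 270360 = \left(-192 - 26658\right) - 270360 = -26850 - 270360 = -297210$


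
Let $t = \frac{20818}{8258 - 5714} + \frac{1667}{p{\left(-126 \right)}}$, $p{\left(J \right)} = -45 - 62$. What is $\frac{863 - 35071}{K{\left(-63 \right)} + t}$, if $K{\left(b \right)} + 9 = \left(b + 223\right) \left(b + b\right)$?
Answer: $\frac{4655845632}{2746088237} \approx 1.6954$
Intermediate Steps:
$p{\left(J \right)} = -107$
$K{\left(b \right)} = -9 + 2 b \left(223 + b\right)$ ($K{\left(b \right)} = -9 + \left(b + 223\right) \left(b + b\right) = -9 + \left(223 + b\right) 2 b = -9 + 2 b \left(223 + b\right)$)
$t = - \frac{1006661}{136104}$ ($t = \frac{20818}{8258 - 5714} + \frac{1667}{-107} = \frac{20818}{2544} + 1667 \left(- \frac{1}{107}\right) = 20818 \cdot \frac{1}{2544} - \frac{1667}{107} = \frac{10409}{1272} - \frac{1667}{107} = - \frac{1006661}{136104} \approx -7.3963$)
$\frac{863 - 35071}{K{\left(-63 \right)} + t} = \frac{863 - 35071}{\left(-9 + 2 \left(-63\right)^{2} + 446 \left(-63\right)\right) - \frac{1006661}{136104}} = - \frac{34208}{\left(-9 + 2 \cdot 3969 - 28098\right) - \frac{1006661}{136104}} = - \frac{34208}{\left(-9 + 7938 - 28098\right) - \frac{1006661}{136104}} = - \frac{34208}{-20169 - \frac{1006661}{136104}} = - \frac{34208}{- \frac{2746088237}{136104}} = \left(-34208\right) \left(- \frac{136104}{2746088237}\right) = \frac{4655845632}{2746088237}$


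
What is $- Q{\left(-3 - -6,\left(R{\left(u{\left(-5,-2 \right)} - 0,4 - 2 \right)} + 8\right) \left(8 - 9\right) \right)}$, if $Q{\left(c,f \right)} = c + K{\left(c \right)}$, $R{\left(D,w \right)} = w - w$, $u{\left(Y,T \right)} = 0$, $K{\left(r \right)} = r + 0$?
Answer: $-6$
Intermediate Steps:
$K{\left(r \right)} = r$
$R{\left(D,w \right)} = 0$
$Q{\left(c,f \right)} = 2 c$ ($Q{\left(c,f \right)} = c + c = 2 c$)
$- Q{\left(-3 - -6,\left(R{\left(u{\left(-5,-2 \right)} - 0,4 - 2 \right)} + 8\right) \left(8 - 9\right) \right)} = - 2 \left(-3 - -6\right) = - 2 \left(-3 + 6\right) = - 2 \cdot 3 = \left(-1\right) 6 = -6$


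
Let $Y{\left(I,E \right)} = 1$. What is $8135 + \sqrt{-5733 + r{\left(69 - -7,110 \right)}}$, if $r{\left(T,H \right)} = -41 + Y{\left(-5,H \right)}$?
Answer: $8135 + i \sqrt{5773} \approx 8135.0 + 75.98 i$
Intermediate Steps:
$r{\left(T,H \right)} = -40$ ($r{\left(T,H \right)} = -41 + 1 = -40$)
$8135 + \sqrt{-5733 + r{\left(69 - -7,110 \right)}} = 8135 + \sqrt{-5733 - 40} = 8135 + \sqrt{-5773} = 8135 + i \sqrt{5773}$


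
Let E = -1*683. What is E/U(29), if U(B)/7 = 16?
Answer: -683/112 ≈ -6.0982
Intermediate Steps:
U(B) = 112 (U(B) = 7*16 = 112)
E = -683
E/U(29) = -683/112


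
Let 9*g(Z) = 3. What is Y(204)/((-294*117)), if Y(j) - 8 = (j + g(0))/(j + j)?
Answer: -10405/42103152 ≈ -0.00024713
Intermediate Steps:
g(Z) = ⅓ (g(Z) = (⅑)*3 = ⅓)
Y(j) = 8 + (⅓ + j)/(2*j) (Y(j) = 8 + (j + ⅓)/(j + j) = 8 + (⅓ + j)/((2*j)) = 8 + (⅓ + j)*(1/(2*j)) = 8 + (⅓ + j)/(2*j))
Y(204)/((-294*117)) = ((⅙)*(1 + 51*204)/204)/((-294*117)) = ((⅙)*(1/204)*(1 + 10404))/(-34398) = ((⅙)*(1/204)*10405)*(-1/34398) = (10405/1224)*(-1/34398) = -10405/42103152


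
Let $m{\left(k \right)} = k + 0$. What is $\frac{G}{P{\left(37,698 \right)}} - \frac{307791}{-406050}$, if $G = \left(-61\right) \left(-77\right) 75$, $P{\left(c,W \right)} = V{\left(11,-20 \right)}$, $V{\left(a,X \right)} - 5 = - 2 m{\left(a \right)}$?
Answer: $- \frac{47678677101}{2300950} \approx -20721.0$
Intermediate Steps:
$m{\left(k \right)} = k$
$V{\left(a,X \right)} = 5 - 2 a$
$P{\left(c,W \right)} = -17$ ($P{\left(c,W \right)} = 5 - 22 = -17$)
$G = 352275$ ($G = 4697 \cdot 75 = 352275$)
$\frac{G}{P{\left(37,698 \right)}} - \frac{307791}{-406050} = \frac{352275}{-17} - \frac{307791}{-406050} = 352275 \left(- \frac{1}{17}\right) - - \frac{102597}{135350} = - \frac{352275}{17} + \frac{102597}{135350} = - \frac{47678677101}{2300950}$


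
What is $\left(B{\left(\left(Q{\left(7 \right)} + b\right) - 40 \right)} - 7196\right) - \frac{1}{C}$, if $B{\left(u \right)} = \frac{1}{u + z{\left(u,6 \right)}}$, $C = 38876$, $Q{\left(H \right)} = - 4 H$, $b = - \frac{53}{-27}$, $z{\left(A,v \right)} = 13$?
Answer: $- \frac{100151369939}{13917608} \approx -7196.0$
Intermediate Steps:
$b = \frac{53}{27}$ ($b = \left(-53\right) \left(- \frac{1}{27}\right) = \frac{53}{27} \approx 1.963$)
$B{\left(u \right)} = \frac{1}{13 + u}$ ($B{\left(u \right)} = \frac{1}{u + 13} = \frac{1}{13 + u}$)
$\left(B{\left(\left(Q{\left(7 \right)} + b\right) - 40 \right)} - 7196\right) - \frac{1}{C} = \left(\frac{1}{13 + \left(\left(\left(-4\right) 7 + \frac{53}{27}\right) - 40\right)} - 7196\right) - \frac{1}{38876} = \left(\frac{1}{13 + \left(\left(-28 + \frac{53}{27}\right) - 40\right)} - 7196\right) - \frac{1}{38876} = \left(\frac{1}{13 - \frac{1783}{27}} - 7196\right) - \frac{1}{38876} = \left(\frac{1}{- \frac{1432}{27}} - 7196\right) - \frac{1}{38876} = \left(- \frac{27}{1432} - 7196\right) - \frac{1}{38876} = - \frac{10304699}{1432} - \frac{1}{38876} = - \frac{100151369939}{13917608}$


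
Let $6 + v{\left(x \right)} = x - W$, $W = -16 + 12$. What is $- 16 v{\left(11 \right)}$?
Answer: $-144$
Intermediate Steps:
$W = -4$
$v{\left(x \right)} = -2 + x$ ($v{\left(x \right)} = -6 + \left(x - -4\right) = -6 + \left(x + 4\right) = -6 + \left(4 + x\right) = -2 + x$)
$- 16 v{\left(11 \right)} = - 16 \left(-2 + 11\right) = \left(-16\right) 9 = -144$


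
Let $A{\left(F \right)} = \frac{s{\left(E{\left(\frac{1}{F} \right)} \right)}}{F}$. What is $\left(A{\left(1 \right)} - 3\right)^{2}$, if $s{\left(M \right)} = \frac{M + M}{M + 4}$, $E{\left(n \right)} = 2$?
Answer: $\frac{49}{9} \approx 5.4444$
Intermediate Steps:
$s{\left(M \right)} = \frac{2 M}{4 + M}$
$A{\left(F \right)} = \frac{2}{3 F}$ ($A{\left(F \right)} = \frac{2 \cdot 2 \frac{1}{4 + 2}}{F} = \frac{2 \cdot 2 \cdot \frac{1}{6}}{F} = \frac{2}{3 F}$)
$\left(A{\left(1 \right)} - 3\right)^{2} = \left(\frac{2}{3 \cdot 1} - 3\right)^{2} = \left(\frac{2}{3} \cdot 1 - 3\right)^{2} = \left(\frac{2}{3} - 3\right)^{2} = \left(- \frac{7}{3}\right)^{2} = \frac{49}{9}$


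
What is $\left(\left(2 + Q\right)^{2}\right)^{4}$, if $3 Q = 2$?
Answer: $\frac{16777216}{6561} \approx 2557.1$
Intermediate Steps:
$Q = \frac{2}{3}$ ($Q = \frac{1}{3} \cdot 2 = \frac{2}{3} \approx 0.66667$)
$\left(\left(2 + Q\right)^{2}\right)^{4} = \left(\left(2 + \frac{2}{3}\right)^{2}\right)^{4} = \left(\left(\frac{8}{3}\right)^{2}\right)^{4} = \left(\frac{64}{9}\right)^{4} = \frac{16777216}{6561}$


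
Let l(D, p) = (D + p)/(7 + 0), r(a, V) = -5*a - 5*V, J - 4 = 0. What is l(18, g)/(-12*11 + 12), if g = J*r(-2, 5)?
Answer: 1/20 ≈ 0.050000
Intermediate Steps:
J = 4 (J = 4 + 0 = 4)
r(a, V) = -5*V - 5*a
g = -60 (g = 4*(-5*5 - 5*(-2)) = 4*(-25 + 10) = 4*(-15) = -60)
l(D, p) = D/7 + p/7 (l(D, p) = (D + p)/7 = (D + p)*(1/7) = D/7 + p/7)
l(18, g)/(-12*11 + 12) = ((1/7)*18 + (1/7)*(-60))/(-12*11 + 12) = (18/7 - 60/7)/(-132 + 12) = -6/(-120) = -6*(-1/120) = 1/20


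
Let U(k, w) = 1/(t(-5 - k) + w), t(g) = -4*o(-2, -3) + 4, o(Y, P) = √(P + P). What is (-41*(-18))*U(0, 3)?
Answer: 5166/145 + 2952*I*√6/145 ≈ 35.628 + 49.868*I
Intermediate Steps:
o(Y, P) = √2*√P (o(Y, P) = √(2*P) = √2*√P)
t(g) = 4 - 4*I*√6 (t(g) = -4*√2*√(-3) + 4 = -4*√2*I*√3 + 4 = -4*I*√6 + 4 = 4 - 4*I*√6)
U(k, w) = 1/(4 + w - 4*I*√6) (U(k, w) = 1/((4 - 4*I*√6) + w) = 1/(4 + w - 4*I*√6))
(-41*(-18))*U(0, 3) = (-41*(-18))/(4 + 3 - 4*I*√6) = 738/(7 - 4*I*√6)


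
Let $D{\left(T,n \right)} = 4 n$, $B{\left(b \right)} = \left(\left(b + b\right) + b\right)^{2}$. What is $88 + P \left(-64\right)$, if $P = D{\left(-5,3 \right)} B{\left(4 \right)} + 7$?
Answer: $-110952$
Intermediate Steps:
$B{\left(b \right)} = 9 b^{2}$ ($B{\left(b \right)} = \left(2 b + b\right)^{2} = \left(3 b\right)^{2} = 9 b^{2}$)
$P = 1735$ ($P = 4 \cdot 3 \cdot 9 \cdot 4^{2} + 7 = 12 \cdot 9 \cdot 16 + 7 = 12 \cdot 144 + 7 = 1728 + 7 = 1735$)
$88 + P \left(-64\right) = 88 + 1735 \left(-64\right) = 88 - 111040 = -110952$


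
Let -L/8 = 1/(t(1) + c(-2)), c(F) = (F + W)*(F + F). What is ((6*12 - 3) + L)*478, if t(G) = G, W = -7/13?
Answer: 4732678/145 ≈ 32639.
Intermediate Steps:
W = -7/13 (W = -7*1/13 = -7/13 ≈ -0.53846)
c(F) = 2*F*(-7/13 + F) (c(F) = (F - 7/13)*(F + F) = (-7/13 + F)*(2*F) = 2*F*(-7/13 + F))
L = -104/145 (L = -8/(1 + (2/13)*(-2)*(-7 + 13*(-2))) = -8/(1 + (2/13)*(-2)*(-7 - 26)) = -8/(1 + (2/13)*(-2)*(-33)) = -8/(1 + 132/13) = -8/145/13 = -8*13/145 = -104/145 ≈ -0.71724)
((6*12 - 3) + L)*478 = ((6*12 - 3) - 104/145)*478 = ((72 - 3) - 104/145)*478 = (69 - 104/145)*478 = (9901/145)*478 = 4732678/145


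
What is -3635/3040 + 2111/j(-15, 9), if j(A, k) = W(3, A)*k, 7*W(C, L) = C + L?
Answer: -2265733/16416 ≈ -138.02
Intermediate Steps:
W(C, L) = C/7 + L/7 (W(C, L) = (C + L)/7 = C/7 + L/7)
j(A, k) = k*(3/7 + A/7) (j(A, k) = ((⅐)*3 + A/7)*k = (3/7 + A/7)*k = k*(3/7 + A/7))
-3635/3040 + 2111/j(-15, 9) = -3635/3040 + 2111/(((⅐)*9*(3 - 15))) = -3635*1/3040 + 2111/(((⅐)*9*(-12))) = -727/608 + 2111/(-108/7) = -727/608 + 2111*(-7/108) = -727/608 - 14777/108 = -2265733/16416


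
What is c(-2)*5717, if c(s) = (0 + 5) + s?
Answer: 17151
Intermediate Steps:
c(s) = 5 + s
c(-2)*5717 = (5 - 2)*5717 = 3*5717 = 17151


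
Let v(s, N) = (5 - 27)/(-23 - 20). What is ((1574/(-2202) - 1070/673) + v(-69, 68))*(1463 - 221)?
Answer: -23652067158/10620613 ≈ -2227.0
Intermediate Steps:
v(s, N) = 22/43 (v(s, N) = -22/(-43) = -22*(-1/43) = 22/43)
((1574/(-2202) - 1070/673) + v(-69, 68))*(1463 - 221) = ((1574/(-2202) - 1070/673) + 22/43)*(1463 - 221) = ((1574*(-1/2202) - 1070*1/673) + 22/43)*1242 = ((-787/1101 - 1070/673) + 22/43)*1242 = (-1707721/740973 + 22/43)*1242 = -57130597/31861839*1242 = -23652067158/10620613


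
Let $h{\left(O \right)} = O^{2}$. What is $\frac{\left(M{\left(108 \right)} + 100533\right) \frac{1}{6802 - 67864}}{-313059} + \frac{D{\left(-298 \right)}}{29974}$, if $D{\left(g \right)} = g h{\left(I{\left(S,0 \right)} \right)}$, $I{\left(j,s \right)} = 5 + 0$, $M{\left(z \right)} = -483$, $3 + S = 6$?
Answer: $- \frac{11867605466950}{47748603626241} \approx -0.24854$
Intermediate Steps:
$S = 3$ ($S = -3 + 6 = 3$)
$I{\left(j,s \right)} = 5$
$D{\left(g \right)} = 25 g$ ($D{\left(g \right)} = g 5^{2} = g 25 = 25 g$)
$\frac{\left(M{\left(108 \right)} + 100533\right) \frac{1}{6802 - 67864}}{-313059} + \frac{D{\left(-298 \right)}}{29974} = \frac{\left(-483 + 100533\right) \frac{1}{6802 - 67864}}{-313059} + \frac{25 \left(-298\right)}{29974} = \frac{100050}{-61062} \left(- \frac{1}{313059}\right) - \frac{3725}{14987} = 100050 \left(- \frac{1}{61062}\right) \left(- \frac{1}{313059}\right) - \frac{3725}{14987} = \left(- \frac{16675}{10177}\right) \left(- \frac{1}{313059}\right) - \frac{3725}{14987} = \frac{16675}{3186001443} - \frac{3725}{14987} = - \frac{11867605466950}{47748603626241}$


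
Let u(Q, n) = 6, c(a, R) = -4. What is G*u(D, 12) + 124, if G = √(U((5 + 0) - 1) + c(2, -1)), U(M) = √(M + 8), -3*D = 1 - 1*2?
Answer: 124 + 6*√(-4 + 2*√3) ≈ 124.0 + 4.3923*I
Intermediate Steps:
D = ⅓ (D = -(1 - 1*2)/3 = -(1 - 2)/3 = -⅓*(-1) = ⅓ ≈ 0.33333)
U(M) = √(8 + M)
G = √(-4 + 2*√3) (G = √(√(8 + ((5 + 0) - 1)) - 4) = √(√(8 + (5 - 1)) - 4) = √(√(8 + 4) - 4) = √(√12 - 4) = √(2*√3 - 4) = √(-4 + 2*√3) ≈ 0.73205*I)
G*u(D, 12) + 124 = √(-4 + 2*√3)*6 + 124 = 6*√(-4 + 2*√3) + 124 = 124 + 6*√(-4 + 2*√3)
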